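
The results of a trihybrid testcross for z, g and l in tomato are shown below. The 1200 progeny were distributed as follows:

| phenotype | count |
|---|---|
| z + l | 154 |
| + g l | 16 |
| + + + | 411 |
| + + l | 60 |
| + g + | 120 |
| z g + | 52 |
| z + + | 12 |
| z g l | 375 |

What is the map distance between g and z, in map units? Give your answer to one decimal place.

The two most frequent reciprocal classes, + + + and z g l, are the parental types, so the F1 was + + + / z g l.
The two rarest classes, z + + and + g l, are the double crossovers. Comparing them with the parentals, only the z allele has switched, so z is the middle locus and the order is l – z – g.
Crossovers in the z–g interval produce the single-crossover classes + g + and z + l (120 + 154 = 274) plus the double crossovers (28).
RF(z–g) = (274 + 28) / 1200 = 302/1200 = 0.2517 → 25.2 map units.

25.2 map units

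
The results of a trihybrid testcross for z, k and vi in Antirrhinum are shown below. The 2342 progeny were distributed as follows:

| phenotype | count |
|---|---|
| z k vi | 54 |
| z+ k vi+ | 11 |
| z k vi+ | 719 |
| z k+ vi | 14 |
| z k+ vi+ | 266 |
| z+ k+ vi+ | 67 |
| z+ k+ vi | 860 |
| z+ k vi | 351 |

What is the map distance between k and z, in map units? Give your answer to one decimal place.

27.4 map units

The two most frequent reciprocal classes, z+ k+ vi and z k vi+, are the parental types, so the F1 was z+ k+ vi / z k vi+.
The two rarest classes, z k+ vi and z+ k vi+, are the double crossovers. Comparing them with the parentals, only the z allele has switched, so z is the middle locus and the order is k – z – vi.
Crossovers in the k–z interval produce the single-crossover classes z+ k vi and z k+ vi+ (351 + 266 = 617) plus the double crossovers (25).
RF(k–z) = (617 + 25) / 2342 = 642/2342 = 0.2741 → 27.4 map units.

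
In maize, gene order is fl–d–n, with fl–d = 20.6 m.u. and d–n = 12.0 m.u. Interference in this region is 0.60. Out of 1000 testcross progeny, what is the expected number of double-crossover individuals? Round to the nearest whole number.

10

Map distances give recombination frequencies of 0.206 and 0.120 for the two intervals.
With interference 0.60 (so coincidence = 0.40), expected double-crossover frequency = 0.206 × 0.120 × 0.40 = 0.00989.
Expected number = 0.00989 × 1000 = 9.89 ≈ 10.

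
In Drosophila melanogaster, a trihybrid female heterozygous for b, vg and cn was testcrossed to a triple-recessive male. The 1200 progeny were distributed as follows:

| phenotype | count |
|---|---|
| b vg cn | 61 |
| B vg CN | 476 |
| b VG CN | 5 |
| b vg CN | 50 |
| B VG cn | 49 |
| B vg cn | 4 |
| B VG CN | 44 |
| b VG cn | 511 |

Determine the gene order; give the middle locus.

cn

The two most frequent reciprocal classes, B vg CN and b VG cn, are the parental types, so the F1 was B vg CN / b VG cn.
The two rarest classes, B vg cn and b VG CN, are the double crossovers. Comparing them with the parentals, only the cn allele has switched, so cn is the middle locus and the order is b – cn – vg.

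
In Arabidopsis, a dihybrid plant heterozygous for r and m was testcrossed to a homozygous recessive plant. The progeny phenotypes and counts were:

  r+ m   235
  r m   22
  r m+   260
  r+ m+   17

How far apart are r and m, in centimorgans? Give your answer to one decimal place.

7.3 centimorgans

The two most frequent classes, r+ m (235) and r m+ (260), are the parental types, so the F1 was r+ m / r m+.
The recombinant classes are r+ m+ and r m: 17 + 22 = 39.
Recombination frequency = 39/534 = 0.0730 ≈ 7.3%, i.e. 7.3 centimorgans.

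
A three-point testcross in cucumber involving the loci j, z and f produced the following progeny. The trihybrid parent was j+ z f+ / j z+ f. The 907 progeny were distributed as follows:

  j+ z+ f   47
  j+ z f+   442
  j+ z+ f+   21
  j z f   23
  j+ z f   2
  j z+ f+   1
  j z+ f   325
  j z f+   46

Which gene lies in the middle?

f

The two rarest classes, j+ z f and j z+ f+, are the double crossovers. Comparing them with the parentals, only the f allele has switched, so f is the middle locus and the order is j – f – z.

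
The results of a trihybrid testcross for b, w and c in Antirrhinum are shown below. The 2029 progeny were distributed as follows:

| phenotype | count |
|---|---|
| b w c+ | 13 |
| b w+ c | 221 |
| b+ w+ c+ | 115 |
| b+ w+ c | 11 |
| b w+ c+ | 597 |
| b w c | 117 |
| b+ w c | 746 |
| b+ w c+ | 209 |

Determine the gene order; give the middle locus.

w

The two most frequent reciprocal classes, b+ w c and b w+ c+, are the parental types, so the F1 was b+ w c / b w+ c+.
The two rarest classes, b+ w+ c and b w c+, are the double crossovers. Comparing them with the parentals, only the w allele has switched, so w is the middle locus and the order is c – w – b.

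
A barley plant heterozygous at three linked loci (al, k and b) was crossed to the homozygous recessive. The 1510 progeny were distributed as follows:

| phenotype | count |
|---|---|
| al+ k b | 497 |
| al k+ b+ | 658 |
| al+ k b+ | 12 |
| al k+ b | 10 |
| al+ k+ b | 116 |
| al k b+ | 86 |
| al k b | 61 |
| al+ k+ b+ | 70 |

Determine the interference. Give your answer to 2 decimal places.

The two most frequent reciprocal classes, al k+ b+ and al+ k b, are the parental types, so the F1 was al k+ b+ / al+ k b.
The two rarest classes, al k+ b and al+ k b+, are the double crossovers. Comparing them with the parentals, only the b allele has switched, so b is the middle locus and the order is k – b – al.
k–b: (202 + 22)/1510 = 0.1483; b–al: (131 + 22)/1510 = 0.1013.
Expected DCO frequency = 0.1483 × 0.1013 ≈ 0.01502; observed = 22/1510 ≈ 0.01457.
Coefficient of coincidence = 0.01457/0.01502 ≈ 0.97; interference = 1 − 0.97 = 0.03.

0.03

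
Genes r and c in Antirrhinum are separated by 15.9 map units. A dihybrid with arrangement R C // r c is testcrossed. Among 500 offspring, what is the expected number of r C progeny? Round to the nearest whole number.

40

A map distance of 15.9 map units corresponds to a recombination frequency of 0.159.
The F1 is R C / r c, so r C is a recombinant gamete class with expected frequency r/2 = 0.159/2 = 0.0795.
Expected number = 0.0795 × 500 = 39.75 ≈ 40.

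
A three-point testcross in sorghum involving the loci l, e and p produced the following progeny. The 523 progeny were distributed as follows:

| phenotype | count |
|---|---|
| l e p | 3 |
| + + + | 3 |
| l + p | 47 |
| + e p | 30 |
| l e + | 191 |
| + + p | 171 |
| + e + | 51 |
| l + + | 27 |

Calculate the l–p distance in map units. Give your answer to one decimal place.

The two most frequent reciprocal classes, + + p and l e +, are the parental types, so the F1 was + + p / l e +.
The two rarest classes, + + + and l e p, are the double crossovers. Comparing them with the parentals, only the p allele has switched, so p is the middle locus and the order is e – p – l.
Crossovers in the p–l interval produce the single-crossover classes l + p and + e + (47 + 51 = 98) plus the double crossovers (6).
RF(p–l) = (98 + 6) / 523 = 104/523 = 0.1989 → 19.9 map units.

19.9 map units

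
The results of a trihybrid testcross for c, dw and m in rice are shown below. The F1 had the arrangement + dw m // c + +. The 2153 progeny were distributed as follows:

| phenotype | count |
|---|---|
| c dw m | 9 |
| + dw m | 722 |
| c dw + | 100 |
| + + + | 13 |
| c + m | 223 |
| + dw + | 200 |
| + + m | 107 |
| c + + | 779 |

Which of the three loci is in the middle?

c

The two rarest classes, c dw m and + + +, are the double crossovers. Comparing them with the parentals, only the c allele has switched, so c is the middle locus and the order is m – c – dw.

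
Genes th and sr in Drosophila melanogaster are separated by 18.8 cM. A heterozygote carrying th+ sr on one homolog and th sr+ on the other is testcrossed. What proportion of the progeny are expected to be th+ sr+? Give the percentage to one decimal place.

9.4%

A map distance of 18.8 cM corresponds to a recombination frequency of 0.188.
The F1 is th+ sr / th sr+, so th+ sr+ is a recombinant gamete class with expected frequency r/2 = 0.188/2 = 0.0940.
That is 0.0940 = 9.4% of the progeny.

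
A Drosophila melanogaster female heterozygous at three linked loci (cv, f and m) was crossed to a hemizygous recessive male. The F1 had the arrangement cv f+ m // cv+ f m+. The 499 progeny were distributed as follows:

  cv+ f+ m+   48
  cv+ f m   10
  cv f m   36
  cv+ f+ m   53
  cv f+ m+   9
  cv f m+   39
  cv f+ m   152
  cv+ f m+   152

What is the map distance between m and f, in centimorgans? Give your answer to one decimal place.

20.6 centimorgans

The two rarest classes, cv f+ m+ and cv+ f m, are the double crossovers. Comparing them with the parentals, only the m allele has switched, so m is the middle locus and the order is f – m – cv.
Crossovers in the f–m interval produce the single-crossover classes cv f m and cv+ f+ m+ (36 + 48 = 84) plus the double crossovers (19).
RF(f–m) = (84 + 19) / 499 = 103/499 = 0.2064 → 20.6 centimorgans.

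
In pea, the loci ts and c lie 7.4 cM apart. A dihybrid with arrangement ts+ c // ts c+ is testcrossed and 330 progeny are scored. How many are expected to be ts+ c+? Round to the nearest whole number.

A map distance of 7.4 cM corresponds to a recombination frequency of 0.074.
The F1 is ts+ c / ts c+, so ts+ c+ is a recombinant gamete class with expected frequency r/2 = 0.074/2 = 0.0370.
Expected number = 0.0370 × 330 = 12.21 ≈ 12.

12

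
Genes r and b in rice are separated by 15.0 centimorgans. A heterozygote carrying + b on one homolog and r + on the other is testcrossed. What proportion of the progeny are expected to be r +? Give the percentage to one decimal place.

42.5%

A map distance of 15.0 centimorgans corresponds to a recombination frequency of 0.150.
The F1 is + b / r +, so r + is a parental gamete class with expected frequency (1 − r)/2 = 0.850/2 = 0.4250.
That is 0.4250 = 42.5% of the progeny.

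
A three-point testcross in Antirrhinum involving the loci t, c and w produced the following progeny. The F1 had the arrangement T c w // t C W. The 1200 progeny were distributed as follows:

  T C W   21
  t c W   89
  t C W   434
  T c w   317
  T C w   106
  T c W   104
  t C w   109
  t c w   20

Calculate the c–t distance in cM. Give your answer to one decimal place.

The two rarest classes, t c w and T C W, are the double crossovers. Comparing them with the parentals, only the t allele has switched, so t is the middle locus and the order is w – t – c.
Crossovers in the t–c interval produce the single-crossover classes T C w and t c W (106 + 89 = 195) plus the double crossovers (41).
RF(t–c) = (195 + 41) / 1200 = 236/1200 = 0.1967 → 19.7 cM.

19.7 cM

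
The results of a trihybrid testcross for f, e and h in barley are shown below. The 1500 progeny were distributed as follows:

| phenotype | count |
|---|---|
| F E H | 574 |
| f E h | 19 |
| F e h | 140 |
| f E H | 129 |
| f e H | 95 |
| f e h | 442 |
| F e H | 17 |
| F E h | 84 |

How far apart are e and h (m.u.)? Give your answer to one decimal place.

The two most frequent reciprocal classes, f e h and F E H, are the parental types, so the F1 was f e h / F E H.
The two rarest classes, f E h and F e H, are the double crossovers. Comparing them with the parentals, only the e allele has switched, so e is the middle locus and the order is f – e – h.
Crossovers in the e–h interval produce the single-crossover classes f e H and F E h (95 + 84 = 179) plus the double crossovers (36).
RF(e–h) = (179 + 36) / 1500 = 215/1500 = 0.1433 → 14.3 m.u.

14.3 m.u.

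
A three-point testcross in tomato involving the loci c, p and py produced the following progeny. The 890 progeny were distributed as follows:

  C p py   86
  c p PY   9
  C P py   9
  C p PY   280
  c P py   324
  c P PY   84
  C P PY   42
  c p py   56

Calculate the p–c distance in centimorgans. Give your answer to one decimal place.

The two most frequent reciprocal classes, C p PY and c P py, are the parental types, so the F1 was C p PY / c P py.
The two rarest classes, c p PY and C P py, are the double crossovers. Comparing them with the parentals, only the c allele has switched, so c is the middle locus and the order is py – c – p.
Crossovers in the c–p interval produce the single-crossover classes C P PY and c p py (42 + 56 = 98) plus the double crossovers (18).
RF(c–p) = (98 + 18) / 890 = 116/890 = 0.1303 → 13.0 centimorgans.

13.0 centimorgans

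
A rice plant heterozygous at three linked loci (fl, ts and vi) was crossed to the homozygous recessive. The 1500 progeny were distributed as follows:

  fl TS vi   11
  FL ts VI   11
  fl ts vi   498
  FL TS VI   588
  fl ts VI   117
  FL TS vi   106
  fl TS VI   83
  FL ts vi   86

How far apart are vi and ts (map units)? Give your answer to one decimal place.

The two most frequent reciprocal classes, FL TS VI and fl ts vi, are the parental types, so the F1 was FL TS VI / fl ts vi.
The two rarest classes, FL ts VI and fl TS vi, are the double crossovers. Comparing them with the parentals, only the ts allele has switched, so ts is the middle locus and the order is vi – ts – fl.
Crossovers in the vi–ts interval produce the single-crossover classes FL TS vi and fl ts VI (106 + 117 = 223) plus the double crossovers (22).
RF(vi–ts) = (223 + 22) / 1500 = 245/1500 = 0.1633 → 16.3 map units.

16.3 map units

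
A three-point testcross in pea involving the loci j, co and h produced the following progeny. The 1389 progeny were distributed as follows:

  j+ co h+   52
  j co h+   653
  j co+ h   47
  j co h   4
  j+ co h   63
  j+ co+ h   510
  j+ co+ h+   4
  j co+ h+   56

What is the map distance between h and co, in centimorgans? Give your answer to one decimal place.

9.1 centimorgans

The two most frequent reciprocal classes, j+ co+ h and j co h+, are the parental types, so the F1 was j+ co+ h / j co h+.
The two rarest classes, j+ co+ h+ and j co h, are the double crossovers. Comparing them with the parentals, only the h allele has switched, so h is the middle locus and the order is co – h – j.
Crossovers in the co–h interval produce the single-crossover classes j+ co h and j co+ h+ (63 + 56 = 119) plus the double crossovers (8).
RF(co–h) = (119 + 8) / 1389 = 127/1389 = 0.0914 → 9.1 centimorgans.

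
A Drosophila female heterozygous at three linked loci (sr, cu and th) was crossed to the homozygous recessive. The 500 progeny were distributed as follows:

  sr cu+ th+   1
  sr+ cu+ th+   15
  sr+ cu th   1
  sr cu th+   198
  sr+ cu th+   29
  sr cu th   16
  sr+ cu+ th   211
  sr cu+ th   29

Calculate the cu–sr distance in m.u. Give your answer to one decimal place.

12.0 m.u.

The two most frequent reciprocal classes, sr+ cu+ th and sr cu th+, are the parental types, so the F1 was sr+ cu+ th / sr cu th+.
The two rarest classes, sr+ cu th and sr cu+ th+, are the double crossovers. Comparing them with the parentals, only the cu allele has switched, so cu is the middle locus and the order is sr – cu – th.
Crossovers in the sr–cu interval produce the single-crossover classes sr cu+ th and sr+ cu th+ (29 + 29 = 58) plus the double crossovers (2).
RF(sr–cu) = (58 + 2) / 500 = 60/500 = 0.1200 → 12.0 m.u.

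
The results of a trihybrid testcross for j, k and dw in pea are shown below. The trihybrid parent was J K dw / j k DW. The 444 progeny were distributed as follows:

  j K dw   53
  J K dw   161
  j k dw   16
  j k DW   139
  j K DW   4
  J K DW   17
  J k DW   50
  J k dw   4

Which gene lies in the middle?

The two rarest classes, J k dw and j K DW, are the double crossovers. Comparing them with the parentals, only the k allele has switched, so k is the middle locus and the order is dw – k – j.

k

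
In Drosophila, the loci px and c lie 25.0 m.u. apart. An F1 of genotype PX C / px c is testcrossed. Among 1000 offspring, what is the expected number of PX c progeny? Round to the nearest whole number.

A map distance of 25.0 m.u. corresponds to a recombination frequency of 0.250.
The F1 is PX C / px c, so PX c is a recombinant gamete class with expected frequency r/2 = 0.250/2 = 0.1250.
Expected number = 0.1250 × 1000 = 125.00 ≈ 125.

125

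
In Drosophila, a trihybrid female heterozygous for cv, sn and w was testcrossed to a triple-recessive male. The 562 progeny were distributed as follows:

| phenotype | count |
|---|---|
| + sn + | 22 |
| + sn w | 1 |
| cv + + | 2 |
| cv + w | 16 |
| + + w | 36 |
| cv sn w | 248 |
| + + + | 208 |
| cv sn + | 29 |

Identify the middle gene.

cv

The two most frequent reciprocal classes, cv sn w and + + +, are the parental types, so the F1 was cv sn w / + + +.
The two rarest classes, + sn w and cv + +, are the double crossovers. Comparing them with the parentals, only the cv allele has switched, so cv is the middle locus and the order is sn – cv – w.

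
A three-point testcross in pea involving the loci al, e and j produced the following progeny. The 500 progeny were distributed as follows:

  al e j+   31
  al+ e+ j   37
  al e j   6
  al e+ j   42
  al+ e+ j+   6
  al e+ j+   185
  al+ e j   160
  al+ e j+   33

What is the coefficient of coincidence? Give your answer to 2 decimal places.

0.86

The two most frequent reciprocal classes, al+ e j and al e+ j+, are the parental types, so the F1 was al+ e j / al e+ j+.
The two rarest classes, al e j and al+ e+ j+, are the double crossovers. Comparing them with the parentals, only the al allele has switched, so al is the middle locus and the order is j – al – e.
j–al: (75 + 12)/500 = 0.1740; al–e: (68 + 12)/500 = 0.1600.
Expected DCO frequency = 0.1740 × 0.1600 ≈ 0.02784; observed = 12/500 ≈ 0.02400.
Coefficient of coincidence = 0.02400/0.02784 ≈ 0.86.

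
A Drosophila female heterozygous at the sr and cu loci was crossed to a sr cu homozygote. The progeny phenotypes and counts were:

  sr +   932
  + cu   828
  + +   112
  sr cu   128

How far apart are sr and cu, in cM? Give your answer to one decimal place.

The two most frequent classes, + cu (828) and sr + (932), are the parental types, so the F1 was + cu / sr +.
The recombinant classes are + + and sr cu: 112 + 128 = 240.
Recombination frequency = 240/2000 = 0.1200 ≈ 12.0%, i.e. 12.0 cM.

12.0 cM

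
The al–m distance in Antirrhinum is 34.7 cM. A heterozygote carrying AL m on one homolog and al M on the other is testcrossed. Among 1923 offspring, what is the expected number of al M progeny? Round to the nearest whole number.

A map distance of 34.7 cM corresponds to a recombination frequency of 0.347.
The F1 is AL m / al M, so al M is a parental gamete class with expected frequency (1 − r)/2 = 0.653/2 = 0.3265.
Expected number = 0.3265 × 1923 = 627.86 ≈ 628.

628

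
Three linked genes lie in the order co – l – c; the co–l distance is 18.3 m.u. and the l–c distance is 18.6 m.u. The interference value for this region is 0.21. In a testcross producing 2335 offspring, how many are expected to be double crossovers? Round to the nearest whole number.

63

Map distances give recombination frequencies of 0.183 and 0.186 for the two intervals.
With interference 0.21 (so coincidence = 0.79), expected double-crossover frequency = 0.183 × 0.186 × 0.79 = 0.02689.
Expected number = 0.02689 × 2335 = 62.79 ≈ 63.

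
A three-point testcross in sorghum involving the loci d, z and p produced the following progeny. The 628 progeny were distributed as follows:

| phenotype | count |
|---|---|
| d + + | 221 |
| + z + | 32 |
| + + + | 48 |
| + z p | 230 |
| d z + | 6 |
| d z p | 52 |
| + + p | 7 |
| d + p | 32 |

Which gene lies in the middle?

z

The two most frequent reciprocal classes, d + + and + z p, are the parental types, so the F1 was d + + / + z p.
The two rarest classes, d z + and + + p, are the double crossovers. Comparing them with the parentals, only the z allele has switched, so z is the middle locus and the order is p – z – d.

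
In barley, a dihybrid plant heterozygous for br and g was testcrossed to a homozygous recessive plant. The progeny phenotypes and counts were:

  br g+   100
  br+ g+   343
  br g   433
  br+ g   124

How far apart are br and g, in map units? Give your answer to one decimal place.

The two most frequent classes, br+ g+ (343) and br g (433), are the parental types, so the F1 was br+ g+ / br g.
The recombinant classes are br+ g and br g+: 124 + 100 = 224.
Recombination frequency = 224/1000 = 0.2240 ≈ 22.4%, i.e. 22.4 map units.

22.4 map units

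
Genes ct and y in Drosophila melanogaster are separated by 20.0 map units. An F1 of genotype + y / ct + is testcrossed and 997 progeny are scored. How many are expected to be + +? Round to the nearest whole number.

A map distance of 20.0 map units corresponds to a recombination frequency of 0.200.
The F1 is + y / ct +, so + + is a recombinant gamete class with expected frequency r/2 = 0.200/2 = 0.1000.
Expected number = 0.1000 × 997 = 99.70 ≈ 100.

100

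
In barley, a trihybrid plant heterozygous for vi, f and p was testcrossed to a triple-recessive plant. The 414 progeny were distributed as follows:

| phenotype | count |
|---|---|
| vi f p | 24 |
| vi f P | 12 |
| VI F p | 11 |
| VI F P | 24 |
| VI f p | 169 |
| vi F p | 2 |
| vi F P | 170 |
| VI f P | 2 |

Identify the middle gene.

The two most frequent reciprocal classes, vi F P and VI f p, are the parental types, so the F1 was vi F P / VI f p.
The two rarest classes, vi F p and VI f P, are the double crossovers. Comparing them with the parentals, only the p allele has switched, so p is the middle locus and the order is vi – p – f.

p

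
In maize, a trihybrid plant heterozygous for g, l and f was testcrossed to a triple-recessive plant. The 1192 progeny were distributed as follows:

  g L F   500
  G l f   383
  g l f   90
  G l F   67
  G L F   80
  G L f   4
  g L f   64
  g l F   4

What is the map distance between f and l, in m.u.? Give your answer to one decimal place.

The two most frequent reciprocal classes, g L F and G l f, are the parental types, so the F1 was g L F / G l f.
The two rarest classes, g l F and G L f, are the double crossovers. Comparing them with the parentals, only the l allele has switched, so l is the middle locus and the order is g – l – f.
Crossovers in the l–f interval produce the single-crossover classes g L f and G l F (64 + 67 = 131) plus the double crossovers (8).
RF(l–f) = (131 + 8) / 1192 = 139/1192 = 0.1166 → 11.7 m.u.

11.7 m.u.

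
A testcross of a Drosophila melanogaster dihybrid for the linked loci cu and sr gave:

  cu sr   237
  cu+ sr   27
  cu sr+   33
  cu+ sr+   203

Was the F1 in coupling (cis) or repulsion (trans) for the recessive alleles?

cis

The two most frequent classes are cu+ sr+ (203) and cu sr (237); these are the parental (non-recombinant) types.
So the F1 carried cu+ sr+ on one chromosome and cu sr on the other — the recessive alleles are on the same chromosome (cis / coupling).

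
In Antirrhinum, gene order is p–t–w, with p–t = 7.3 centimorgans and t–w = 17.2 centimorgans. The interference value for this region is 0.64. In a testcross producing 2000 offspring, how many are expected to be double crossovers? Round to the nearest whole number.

Map distances give recombination frequencies of 0.073 and 0.172 for the two intervals.
With interference 0.64 (so coincidence = 0.36), expected double-crossover frequency = 0.073 × 0.172 × 0.36 = 0.00452.
Expected number = 0.00452 × 2000 = 9.04 ≈ 9.

9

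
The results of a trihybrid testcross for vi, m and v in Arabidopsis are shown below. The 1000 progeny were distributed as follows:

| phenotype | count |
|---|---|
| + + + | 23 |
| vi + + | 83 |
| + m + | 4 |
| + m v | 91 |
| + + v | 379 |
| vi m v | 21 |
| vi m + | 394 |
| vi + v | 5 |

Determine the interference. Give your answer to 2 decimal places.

The two most frequent reciprocal classes, vi m + and + + v, are the parental types, so the F1 was vi m + / + + v.
The two rarest classes, + m + and vi + v, are the double crossovers. Comparing them with the parentals, only the vi allele has switched, so vi is the middle locus and the order is m – vi – v.
m–vi: (174 + 9)/1000 = 0.1830; vi–v: (44 + 9)/1000 = 0.0530.
Expected DCO frequency = 0.1830 × 0.0530 ≈ 0.00970; observed = 9/1000 ≈ 0.00900.
Coefficient of coincidence = 0.00900/0.00970 ≈ 0.93; interference = 1 − 0.93 = 0.07.

0.07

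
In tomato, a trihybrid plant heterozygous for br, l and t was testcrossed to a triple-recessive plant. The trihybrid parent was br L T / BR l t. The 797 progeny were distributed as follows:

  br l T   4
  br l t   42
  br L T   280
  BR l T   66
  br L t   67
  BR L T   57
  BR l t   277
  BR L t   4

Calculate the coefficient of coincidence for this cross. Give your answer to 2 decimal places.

The two rarest classes, br l T and BR L t, are the double crossovers. Comparing them with the parentals, only the l allele has switched, so l is the middle locus and the order is t – l – br.
t–l: (133 + 8)/797 = 0.1769; l–br: (99 + 8)/797 = 0.1343.
Expected DCO frequency = 0.1769 × 0.1343 ≈ 0.02376; observed = 8/797 ≈ 0.01004.
Coefficient of coincidence = 0.01004/0.02376 ≈ 0.42.

0.42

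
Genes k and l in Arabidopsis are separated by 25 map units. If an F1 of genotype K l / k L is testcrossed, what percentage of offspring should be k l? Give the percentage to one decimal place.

A map distance of 25 map units corresponds to a recombination frequency of 0.250.
The F1 is K l / k L, so k l is a recombinant gamete class with expected frequency r/2 = 0.250/2 = 0.1250.
That is 0.1250 = 12.5% of the progeny.

12.5%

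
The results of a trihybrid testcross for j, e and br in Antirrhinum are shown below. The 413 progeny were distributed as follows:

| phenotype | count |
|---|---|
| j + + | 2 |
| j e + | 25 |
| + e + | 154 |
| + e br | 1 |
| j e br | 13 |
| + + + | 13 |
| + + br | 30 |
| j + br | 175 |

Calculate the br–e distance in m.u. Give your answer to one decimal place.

7.0 m.u.

The two most frequent reciprocal classes, + e + and j + br, are the parental types, so the F1 was + e + / j + br.
The two rarest classes, + e br and j + +, are the double crossovers. Comparing them with the parentals, only the br allele has switched, so br is the middle locus and the order is e – br – j.
Crossovers in the e–br interval produce the single-crossover classes + + + and j e br (13 + 13 = 26) plus the double crossovers (3).
RF(e–br) = (26 + 3) / 413 = 29/413 = 0.0702 → 7.0 m.u.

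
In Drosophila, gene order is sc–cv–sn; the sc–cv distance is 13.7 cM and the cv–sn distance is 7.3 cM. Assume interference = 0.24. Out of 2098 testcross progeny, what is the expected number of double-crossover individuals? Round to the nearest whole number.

16

Map distances give recombination frequencies of 0.137 and 0.073 for the two intervals.
With interference 0.24 (so coincidence = 0.76), expected double-crossover frequency = 0.137 × 0.073 × 0.76 = 0.00760.
Expected number = 0.00760 × 2098 = 15.95 ≈ 16.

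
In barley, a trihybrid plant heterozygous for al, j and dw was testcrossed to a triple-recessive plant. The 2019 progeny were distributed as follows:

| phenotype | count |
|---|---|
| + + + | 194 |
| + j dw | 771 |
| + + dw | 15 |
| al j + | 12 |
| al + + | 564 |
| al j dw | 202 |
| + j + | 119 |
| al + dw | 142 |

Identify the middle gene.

The two most frequent reciprocal classes, + j dw and al + +, are the parental types, so the F1 was + j dw / al + +.
The two rarest classes, + + dw and al j +, are the double crossovers. Comparing them with the parentals, only the j allele has switched, so j is the middle locus and the order is dw – j – al.

j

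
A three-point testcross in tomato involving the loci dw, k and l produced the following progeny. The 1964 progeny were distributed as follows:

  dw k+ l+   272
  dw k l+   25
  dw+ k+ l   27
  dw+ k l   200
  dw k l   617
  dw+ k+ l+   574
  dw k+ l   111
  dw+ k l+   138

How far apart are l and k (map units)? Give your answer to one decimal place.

15.3 map units

The two most frequent reciprocal classes, dw k l and dw+ k+ l+, are the parental types, so the F1 was dw k l / dw+ k+ l+.
The two rarest classes, dw k l+ and dw+ k+ l, are the double crossovers. Comparing them with the parentals, only the l allele has switched, so l is the middle locus and the order is k – l – dw.
Crossovers in the k–l interval produce the single-crossover classes dw k+ l and dw+ k l+ (111 + 138 = 249) plus the double crossovers (52).
RF(k–l) = (249 + 52) / 1964 = 301/1964 = 0.1533 → 15.3 map units.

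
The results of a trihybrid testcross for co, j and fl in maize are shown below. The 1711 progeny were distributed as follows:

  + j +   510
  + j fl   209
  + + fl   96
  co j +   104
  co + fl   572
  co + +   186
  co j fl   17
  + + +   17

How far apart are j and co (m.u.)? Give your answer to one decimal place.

13.7 m.u.

The two most frequent reciprocal classes, + j + and co + fl, are the parental types, so the F1 was + j + / co + fl.
The two rarest classes, + + + and co j fl, are the double crossovers. Comparing them with the parentals, only the j allele has switched, so j is the middle locus and the order is co – j – fl.
Crossovers in the co–j interval produce the single-crossover classes co j + and + + fl (104 + 96 = 200) plus the double crossovers (34).
RF(co–j) = (200 + 34) / 1711 = 234/1711 = 0.1368 → 13.7 m.u.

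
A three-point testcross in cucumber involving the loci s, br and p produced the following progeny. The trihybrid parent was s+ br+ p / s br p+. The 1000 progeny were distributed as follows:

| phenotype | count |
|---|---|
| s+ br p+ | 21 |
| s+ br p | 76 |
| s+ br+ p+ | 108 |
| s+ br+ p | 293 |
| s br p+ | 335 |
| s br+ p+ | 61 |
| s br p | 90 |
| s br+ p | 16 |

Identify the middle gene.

s

The two rarest classes, s br+ p and s+ br p+, are the double crossovers. Comparing them with the parentals, only the s allele has switched, so s is the middle locus and the order is p – s – br.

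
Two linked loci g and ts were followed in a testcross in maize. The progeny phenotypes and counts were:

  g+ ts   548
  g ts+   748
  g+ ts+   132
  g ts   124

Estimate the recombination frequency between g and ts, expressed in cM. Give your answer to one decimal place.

16.5 cM

The two most frequent classes, g+ ts (548) and g ts+ (748), are the parental types, so the F1 was g+ ts / g ts+.
The recombinant classes are g+ ts+ and g ts: 132 + 124 = 256.
Recombination frequency = 256/1552 = 0.1649 ≈ 16.5%, i.e. 16.5 cM.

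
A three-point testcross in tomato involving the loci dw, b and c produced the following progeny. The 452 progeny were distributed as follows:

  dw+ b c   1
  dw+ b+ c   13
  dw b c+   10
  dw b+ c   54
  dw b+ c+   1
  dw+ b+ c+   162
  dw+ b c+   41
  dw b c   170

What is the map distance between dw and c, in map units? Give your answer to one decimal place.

The two most frequent reciprocal classes, dw+ b+ c+ and dw b c, are the parental types, so the F1 was dw+ b+ c+ / dw b c.
The two rarest classes, dw b+ c+ and dw+ b c, are the double crossovers. Comparing them with the parentals, only the dw allele has switched, so dw is the middle locus and the order is b – dw – c.
Crossovers in the dw–c interval produce the single-crossover classes dw+ b+ c and dw b c+ (13 + 10 = 23) plus the double crossovers (2).
RF(dw–c) = (23 + 2) / 452 = 25/452 = 0.0553 → 5.5 map units.

5.5 map units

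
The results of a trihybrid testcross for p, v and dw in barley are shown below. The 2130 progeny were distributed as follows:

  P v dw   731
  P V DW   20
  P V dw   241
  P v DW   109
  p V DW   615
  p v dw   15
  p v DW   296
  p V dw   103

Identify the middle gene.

The two most frequent reciprocal classes, p V DW and P v dw, are the parental types, so the F1 was p V DW / P v dw.
The two rarest classes, P V DW and p v dw, are the double crossovers. Comparing them with the parentals, only the p allele has switched, so p is the middle locus and the order is dw – p – v.

p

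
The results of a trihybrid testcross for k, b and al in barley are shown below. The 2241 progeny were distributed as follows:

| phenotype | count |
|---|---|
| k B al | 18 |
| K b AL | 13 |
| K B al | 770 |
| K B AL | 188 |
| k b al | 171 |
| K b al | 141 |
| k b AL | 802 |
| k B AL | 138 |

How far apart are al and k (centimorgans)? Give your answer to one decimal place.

17.4 centimorgans

The two most frequent reciprocal classes, k b AL and K B al, are the parental types, so the F1 was k b AL / K B al.
The two rarest classes, K b AL and k B al, are the double crossovers. Comparing them with the parentals, only the k allele has switched, so k is the middle locus and the order is b – k – al.
Crossovers in the k–al interval produce the single-crossover classes k b al and K B AL (171 + 188 = 359) plus the double crossovers (31).
RF(k–al) = (359 + 31) / 2241 = 390/2241 = 0.1740 → 17.4 centimorgans.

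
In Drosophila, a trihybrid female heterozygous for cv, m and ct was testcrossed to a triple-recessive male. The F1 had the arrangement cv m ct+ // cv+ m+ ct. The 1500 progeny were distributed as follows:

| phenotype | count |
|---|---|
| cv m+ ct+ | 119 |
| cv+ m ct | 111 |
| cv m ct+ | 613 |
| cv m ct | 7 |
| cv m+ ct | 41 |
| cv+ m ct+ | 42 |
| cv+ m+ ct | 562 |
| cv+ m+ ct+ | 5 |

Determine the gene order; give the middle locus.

The two rarest classes, cv m ct and cv+ m+ ct+, are the double crossovers. Comparing them with the parentals, only the ct allele has switched, so ct is the middle locus and the order is m – ct – cv.

ct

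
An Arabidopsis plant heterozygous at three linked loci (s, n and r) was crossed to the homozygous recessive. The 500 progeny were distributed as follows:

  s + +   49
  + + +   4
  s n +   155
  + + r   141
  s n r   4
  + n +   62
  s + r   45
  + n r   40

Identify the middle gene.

r

The two most frequent reciprocal classes, + + r and s n +, are the parental types, so the F1 was + + r / s n +.
The two rarest classes, + + + and s n r, are the double crossovers. Comparing them with the parentals, only the r allele has switched, so r is the middle locus and the order is s – r – n.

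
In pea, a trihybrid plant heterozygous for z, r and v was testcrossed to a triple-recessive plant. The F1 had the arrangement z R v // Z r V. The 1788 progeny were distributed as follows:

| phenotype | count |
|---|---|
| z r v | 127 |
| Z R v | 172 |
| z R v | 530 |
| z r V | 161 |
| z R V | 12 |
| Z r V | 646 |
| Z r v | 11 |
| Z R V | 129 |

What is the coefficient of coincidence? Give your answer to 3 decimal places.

0.414

The two rarest classes, z R V and Z r v, are the double crossovers. Comparing them with the parentals, only the v allele has switched, so v is the middle locus and the order is z – v – r.
z–v: (333 + 23)/1788 = 0.1991; v–r: (256 + 23)/1788 = 0.1560.
Expected DCO frequency = 0.1991 × 0.1560 ≈ 0.03106; observed = 23/1788 ≈ 0.01286.
Coefficient of coincidence = 0.01286/0.03106 ≈ 0.414.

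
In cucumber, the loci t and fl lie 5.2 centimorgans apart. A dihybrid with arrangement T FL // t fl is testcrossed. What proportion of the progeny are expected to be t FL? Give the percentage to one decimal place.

2.6%

A map distance of 5.2 centimorgans corresponds to a recombination frequency of 0.052.
The F1 is T FL / t fl, so t FL is a recombinant gamete class with expected frequency r/2 = 0.052/2 = 0.0260.
That is 0.0260 = 2.6% of the progeny.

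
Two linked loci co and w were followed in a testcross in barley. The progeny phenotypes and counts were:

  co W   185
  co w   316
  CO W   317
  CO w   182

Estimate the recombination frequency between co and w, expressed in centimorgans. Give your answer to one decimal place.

The two most frequent classes, CO W (317) and co w (316), are the parental types, so the F1 was CO W / co w.
The recombinant classes are CO w and co W: 182 + 185 = 367.
Recombination frequency = 367/1000 = 0.3670 ≈ 36.7%, i.e. 36.7 centimorgans.

36.7 centimorgans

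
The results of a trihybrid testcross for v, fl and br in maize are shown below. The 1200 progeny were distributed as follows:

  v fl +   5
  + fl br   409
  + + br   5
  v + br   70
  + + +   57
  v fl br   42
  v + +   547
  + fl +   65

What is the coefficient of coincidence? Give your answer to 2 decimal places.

The two most frequent reciprocal classes, + fl br and v + +, are the parental types, so the F1 was + fl br / v + +.
The two rarest classes, + + br and v fl +, are the double crossovers. Comparing them with the parentals, only the fl allele has switched, so fl is the middle locus and the order is br – fl – v.
br–fl: (135 + 10)/1200 = 0.1208; fl–v: (99 + 10)/1200 = 0.0908.
Expected DCO frequency = 0.1208 × 0.0908 ≈ 0.01097; observed = 10/1200 ≈ 0.00833.
Coefficient of coincidence = 0.00833/0.01097 ≈ 0.76.

0.76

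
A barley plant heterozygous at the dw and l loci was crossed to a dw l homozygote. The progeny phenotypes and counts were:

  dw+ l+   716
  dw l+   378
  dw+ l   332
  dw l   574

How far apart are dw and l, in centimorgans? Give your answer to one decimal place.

35.5 centimorgans

The two most frequent classes, dw+ l+ (716) and dw l (574), are the parental types, so the F1 was dw+ l+ / dw l.
The recombinant classes are dw+ l and dw l+: 332 + 378 = 710.
Recombination frequency = 710/2000 = 0.3550 ≈ 35.5%, i.e. 35.5 centimorgans.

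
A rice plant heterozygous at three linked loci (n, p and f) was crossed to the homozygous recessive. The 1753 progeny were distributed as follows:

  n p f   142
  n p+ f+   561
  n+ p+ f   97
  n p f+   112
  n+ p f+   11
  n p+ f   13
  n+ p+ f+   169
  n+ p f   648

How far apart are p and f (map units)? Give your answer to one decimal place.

13.3 map units

The two most frequent reciprocal classes, n+ p f and n p+ f+, are the parental types, so the F1 was n+ p f / n p+ f+.
The two rarest classes, n+ p f+ and n p+ f, are the double crossovers. Comparing them with the parentals, only the f allele has switched, so f is the middle locus and the order is p – f – n.
Crossovers in the p–f interval produce the single-crossover classes n+ p+ f and n p f+ (97 + 112 = 209) plus the double crossovers (24).
RF(p–f) = (209 + 24) / 1753 = 233/1753 = 0.1329 → 13.3 map units.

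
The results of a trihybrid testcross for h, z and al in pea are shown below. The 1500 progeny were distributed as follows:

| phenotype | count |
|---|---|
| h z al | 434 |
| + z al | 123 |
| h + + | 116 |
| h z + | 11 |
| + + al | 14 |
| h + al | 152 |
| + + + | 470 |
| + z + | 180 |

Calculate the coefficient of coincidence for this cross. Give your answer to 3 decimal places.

The two most frequent reciprocal classes, h z al and + + +, are the parental types, so the F1 was h z al / + + +.
The two rarest classes, h z + and + + al, are the double crossovers. Comparing them with the parentals, only the al allele has switched, so al is the middle locus and the order is h – al – z.
h–al: (239 + 25)/1500 = 0.1760; al–z: (332 + 25)/1500 = 0.2380.
Expected DCO frequency = 0.1760 × 0.2380 ≈ 0.04189; observed = 25/1500 ≈ 0.01667.
Coefficient of coincidence = 0.01667/0.04189 ≈ 0.398.

0.398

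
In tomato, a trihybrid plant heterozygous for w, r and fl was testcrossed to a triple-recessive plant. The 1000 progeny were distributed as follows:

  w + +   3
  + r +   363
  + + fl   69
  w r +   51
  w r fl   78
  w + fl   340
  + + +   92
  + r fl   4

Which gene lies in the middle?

The two most frequent reciprocal classes, w + fl and + r +, are the parental types, so the F1 was w + fl / + r +.
The two rarest classes, w + + and + r fl, are the double crossovers. Comparing them with the parentals, only the fl allele has switched, so fl is the middle locus and the order is w – fl – r.

fl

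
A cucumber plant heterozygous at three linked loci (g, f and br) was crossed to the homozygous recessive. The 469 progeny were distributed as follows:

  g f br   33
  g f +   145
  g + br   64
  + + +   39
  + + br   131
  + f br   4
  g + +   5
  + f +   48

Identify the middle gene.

The two most frequent reciprocal classes, + + br and g f +, are the parental types, so the F1 was + + br / g f +.
The two rarest classes, + f br and g + +, are the double crossovers. Comparing them with the parentals, only the f allele has switched, so f is the middle locus and the order is g – f – br.

f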